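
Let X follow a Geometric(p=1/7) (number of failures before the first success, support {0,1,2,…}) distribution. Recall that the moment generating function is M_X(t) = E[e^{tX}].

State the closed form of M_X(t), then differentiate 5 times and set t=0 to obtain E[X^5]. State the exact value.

M_X(t) = 1/(7*(1 - 6*e^(t)/7))
M′(t) = 6*e^(t)/(36*e^(2*t) - 84*e^(t) + 49)
M′′(t) = (-36*e^(2*t) - 42*e^(t))/(216*e^(3*t) - 756*e^(2*t) + 882*e^(t) - 343)
M′′′(t) = (216*e^(3*t) + 1008*e^(2*t) + 294*e^(t))/(1296*e^(4*t) - 6048*e^(3*t) + 10584*e^(2*t) - 8232*e^(t) + 2401)
M′′′′(t) = (-1296*e^(4*t) - 16632*e^(3*t) - 19404*e^(2*t) - 2058*e^(t))/(7776*e^(5*t) - 45360*e^(4*t) + 105840*e^(3*t) - 123480*e^(2*t) + 72030*e^(t) - 16807)

E[X^5] = M′′′′′(0) = 1277646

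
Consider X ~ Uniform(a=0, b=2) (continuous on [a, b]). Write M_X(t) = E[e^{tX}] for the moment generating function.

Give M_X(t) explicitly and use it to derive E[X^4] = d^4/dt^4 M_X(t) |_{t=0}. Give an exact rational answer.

M_X(t) = (e^(2*t) - 1)/(2*t)
D^4[M](t) = (8*t^4*e^(2*t) - 16*t^3*e^(2*t) + 24*t^2*e^(2*t) - 24*t*e^(2*t) + 12*e^(2*t) - 12)/t^5

E[X^4] = D^4[M](0) = 16/5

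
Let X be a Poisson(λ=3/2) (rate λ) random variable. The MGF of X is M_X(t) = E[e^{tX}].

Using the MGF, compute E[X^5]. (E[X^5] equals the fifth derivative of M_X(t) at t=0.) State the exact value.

M_X(t) = e^(3*e^(t)/2 - 3/2)
dM/dt = 3*e^(-3/2)*e^(t)*e^(3*e^(t)/2)/2
d^2M/dt^2 = (9*e^(2*t)*e^(3*e^(t)/2) + 6*e^(t)*e^(3*e^(t)/2))*e^(-3/2)/4
d^3M/dt^3 = (27*e^(3*t)*e^(3*e^(t)/2) + 54*e^(2*t)*e^(3*e^(t)/2) + 12*e^(t)*e^(3*e^(t)/2))*e^(-3/2)/8
d^4M/dt^4 = (81*e^(4*t)*e^(3*e^(t)/2) + 324*e^(3*t)*e^(3*e^(t)/2) + 252*e^(2*t)*e^(3*e^(t)/2) + 24*e^(t)*e^(3*e^(t)/2))*e^(-3/2)/16
d^5M/dt^5 = (243*e^(5*t)*e^(3*e^(t)/2) + 1620*e^(4*t)*e^(3*e^(t)/2) + 2700*e^(3*t)*e^(3*e^(t)/2) + 1080*e^(2*t)*e^(3*e^(t)/2) + 48*e^(t)*e^(3*e^(t)/2))*e^(-3/2)/32

E[X^5] = d^5M/dt^5 |_{t=0} = 5691/32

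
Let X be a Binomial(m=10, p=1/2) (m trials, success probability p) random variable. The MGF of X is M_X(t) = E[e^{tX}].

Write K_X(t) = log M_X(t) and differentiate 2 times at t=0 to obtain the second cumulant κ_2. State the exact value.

κ_2 = d^2K/dt^2 |_{t=0} = 5/2

M_X(t) = (e^(t)/2 + 1/2)^10
K_X(t) = log M_X(t) = 10*log(e^(t)/2 + 1/2)
dK/dt = 10*e^(t)/(e^(t) + 1)
d^2K/dt^2 = 10*e^(t)/(e^(2*t) + 2*e^(t) + 1)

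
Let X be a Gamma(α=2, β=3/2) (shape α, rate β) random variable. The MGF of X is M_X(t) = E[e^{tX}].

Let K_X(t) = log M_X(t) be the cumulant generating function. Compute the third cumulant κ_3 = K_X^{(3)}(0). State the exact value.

M_X(t) = 9/(4*(3/2 - t)^2)
K_X(t) = log M_X(t) = -2*log(3/2 - t) - 2*log(2) + 2*log(3)
K′(t) = -4/(2*t - 3)
K′′(t) = 8/(4*t^2 - 12*t + 9)
K′′′(t) = -32/(8*t^3 - 36*t^2 + 54*t - 27)

κ_3 = K′′′(0) = 32/27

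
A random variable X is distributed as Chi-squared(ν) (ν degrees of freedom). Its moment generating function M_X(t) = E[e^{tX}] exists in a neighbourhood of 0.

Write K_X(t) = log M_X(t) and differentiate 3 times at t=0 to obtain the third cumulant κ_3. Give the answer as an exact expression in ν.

M_X(t) = (1 - 2*t)^(-ν/2)
K_X(t) = log M_X(t) = -ν*log(1 - 2*t)/2
dK/dt = -ν/(2*t - 1)
d^2K/dt^2 = 2*ν/(4*t^2 - 4*t + 1)
d^3K/dt^3 = -8*ν/(8*t^3 - 12*t^2 + 6*t - 1)

κ_3 = d^3K/dt^3 |_{t=0} = 8*ν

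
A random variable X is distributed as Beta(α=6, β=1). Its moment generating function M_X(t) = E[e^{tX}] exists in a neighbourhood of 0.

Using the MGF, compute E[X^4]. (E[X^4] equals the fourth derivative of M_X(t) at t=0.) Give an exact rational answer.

M_X(t) = ₁F₁(6; 7; t)
dM/dt = 6*₁F₁(7; 8; t)/7
d^2M/dt^2 = 3*₁F₁(8; 9; t)/4
d^3M/dt^3 = 2*₁F₁(9; 10; t)/3
d^4M/dt^4 = 3*₁F₁(10; 11; t)/5

E[X^4] = d^4M/dt^4 |_{t=0} = 3/5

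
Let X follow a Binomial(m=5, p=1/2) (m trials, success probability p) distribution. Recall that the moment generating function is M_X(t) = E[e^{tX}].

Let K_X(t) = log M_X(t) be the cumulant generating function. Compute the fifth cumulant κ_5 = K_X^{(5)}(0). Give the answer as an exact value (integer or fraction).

M_X(t) = (e^(t)/2 + 1/2)^5
K_X(t) = log M_X(t) = 5*log(e^(t)/2 + 1/2)
K′(t) = 5*e^(t)/(e^(t) + 1)
K′′(t) = 5*e^(t)/(e^(2*t) + 2*e^(t) + 1)
K′′′(t) = (-5*e^(2*t) + 5*e^(t))/(e^(3*t) + 3*e^(2*t) + 3*e^(t) + 1)
K′′′′(t) = (5*e^(3*t) - 20*e^(2*t) + 5*e^(t))/(e^(4*t) + 4*e^(3*t) + 6*e^(2*t) + 4*e^(t) + 1)
K′′′′′(t) = (-5*e^(4*t) + 55*e^(3*t) - 55*e^(2*t) + 5*e^(t))/(e^(5*t) + 5*e^(4*t) + 10*e^(3*t) + 10*e^(2*t) + 5*e^(t) + 1)

κ_5 = K′′′′′(0) = 0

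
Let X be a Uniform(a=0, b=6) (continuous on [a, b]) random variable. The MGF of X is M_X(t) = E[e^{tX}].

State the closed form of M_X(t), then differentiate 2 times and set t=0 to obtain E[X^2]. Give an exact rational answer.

M_X(t) = (e^(6*t) - 1)/(6*t)
M^(2)(t) = (18*t^2*e^(6*t) - 6*t*e^(6*t) + e^(6*t) - 1)/(3*t^3)

E[X^2] = M^(2)(0) = 12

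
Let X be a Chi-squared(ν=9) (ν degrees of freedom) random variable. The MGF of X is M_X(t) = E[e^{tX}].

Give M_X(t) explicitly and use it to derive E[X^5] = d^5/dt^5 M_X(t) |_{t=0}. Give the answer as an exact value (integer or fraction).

M_X(t) = (1 - 2*t)^(-9/2)

E[X^5] = D^5[M](0) = 328185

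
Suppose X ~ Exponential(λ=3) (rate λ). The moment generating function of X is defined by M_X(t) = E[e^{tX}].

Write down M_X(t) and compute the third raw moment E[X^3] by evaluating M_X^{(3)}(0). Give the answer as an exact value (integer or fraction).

M_X(t) = 3/(3 - t)
M^(3)(t) = 18/(t^4 - 12*t^3 + 54*t^2 - 108*t + 81)

E[X^3] = M^(3)(0) = 2/9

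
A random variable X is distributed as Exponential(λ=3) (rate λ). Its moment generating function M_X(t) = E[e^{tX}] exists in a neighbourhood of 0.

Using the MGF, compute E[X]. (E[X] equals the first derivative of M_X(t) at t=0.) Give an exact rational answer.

E[X] = M′(0) = 1/3

M_X(t) = 3/(3 - t)
M′(t) = 3/(t^2 - 6*t + 9)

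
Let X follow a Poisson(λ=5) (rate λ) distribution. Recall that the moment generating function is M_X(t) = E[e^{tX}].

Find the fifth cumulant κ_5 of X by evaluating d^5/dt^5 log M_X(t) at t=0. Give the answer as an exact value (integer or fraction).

κ_5 = d^5K/dt^5 |_{t=0} = 5

M_X(t) = e^(5*e^(t) - 5)
K_X(t) = log M_X(t) = 5*e^(t) - 5
dK/dt = 5*e^(t)
d^2K/dt^2 = 5*e^(t)
d^3K/dt^3 = 5*e^(t)
d^4K/dt^4 = 5*e^(t)
d^5K/dt^5 = 5*e^(t)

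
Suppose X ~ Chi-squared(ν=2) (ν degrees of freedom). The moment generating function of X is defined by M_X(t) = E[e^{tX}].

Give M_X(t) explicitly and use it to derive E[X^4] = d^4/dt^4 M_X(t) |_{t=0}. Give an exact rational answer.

M_X(t) = 1/(1 - 2*t)
D^4[M](t) = -384/(32*t^5 - 80*t^4 + 80*t^3 - 40*t^2 + 10*t - 1)

E[X^4] = D^4[M](0) = 384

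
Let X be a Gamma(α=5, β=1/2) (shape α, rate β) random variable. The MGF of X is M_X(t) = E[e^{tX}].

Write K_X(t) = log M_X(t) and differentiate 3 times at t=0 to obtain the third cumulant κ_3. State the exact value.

M_X(t) = 1/(32*(1/2 - t)^5)
K_X(t) = log M_X(t) = -5*log(1/2 - t) - 5*log(2)
K′(t) = -10/(2*t - 1)
K′′(t) = 20/(4*t^2 - 4*t + 1)
K′′′(t) = -80/(8*t^3 - 12*t^2 + 6*t - 1)

κ_3 = K′′′(0) = 80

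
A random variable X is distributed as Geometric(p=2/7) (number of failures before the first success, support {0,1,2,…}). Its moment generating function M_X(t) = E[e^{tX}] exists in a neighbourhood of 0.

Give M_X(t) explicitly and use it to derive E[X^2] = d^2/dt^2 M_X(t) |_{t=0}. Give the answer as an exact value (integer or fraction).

M_X(t) = 2/(7*(1 - 5*e^(t)/7))
dM/dt = 10*e^(t)/(25*e^(2*t) - 70*e^(t) + 49)
d^2M/dt^2 = (-50*e^(2*t) - 70*e^(t))/(125*e^(3*t) - 525*e^(2*t) + 735*e^(t) - 343)

E[X^2] = d^2M/dt^2 |_{t=0} = 15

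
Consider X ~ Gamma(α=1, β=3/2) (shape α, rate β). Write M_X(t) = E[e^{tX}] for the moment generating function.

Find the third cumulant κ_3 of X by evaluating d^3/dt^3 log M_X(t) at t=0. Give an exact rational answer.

M_X(t) = 3/(2*(3/2 - t))
K_X(t) = log M_X(t) = -log(3/2 - t) - log(2) + log(3)
K^(3)(t) = -16/(8*t^3 - 36*t^2 + 54*t - 27)

κ_3 = K^(3)(0) = 16/27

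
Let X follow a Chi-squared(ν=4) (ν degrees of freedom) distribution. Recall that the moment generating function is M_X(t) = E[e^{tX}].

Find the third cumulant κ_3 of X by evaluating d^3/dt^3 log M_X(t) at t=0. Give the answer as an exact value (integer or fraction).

κ_3 = K^(3)(0) = 32

M_X(t) = (1 - 2*t)^(-2)
K_X(t) = log M_X(t) = -2*log(1 - 2*t)
K^(3)(t) = -32/(8*t^3 - 12*t^2 + 6*t - 1)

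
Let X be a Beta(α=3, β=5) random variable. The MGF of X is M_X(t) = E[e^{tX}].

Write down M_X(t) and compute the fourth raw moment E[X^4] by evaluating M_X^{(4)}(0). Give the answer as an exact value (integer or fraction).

M_X(t) = ₁F₁(3; 8; t)
M′(t) = 3*₁F₁(4; 9; t)/8
M′′(t) = ₁F₁(5; 10; t)/6
M′′′(t) = ₁F₁(6; 11; t)/12
M′′′′(t) = ₁F₁(7; 12; t)/22

E[X^4] = M′′′′(0) = 1/22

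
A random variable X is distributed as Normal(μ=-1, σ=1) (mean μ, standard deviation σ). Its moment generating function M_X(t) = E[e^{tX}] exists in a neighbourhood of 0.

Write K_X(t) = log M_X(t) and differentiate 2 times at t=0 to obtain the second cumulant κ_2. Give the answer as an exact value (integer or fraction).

M_X(t) = e^(t^2/2 - t)
K_X(t) = log M_X(t) = t^2/2 - t
D^2[K](t) = 1

κ_2 = D^2[K](0) = 1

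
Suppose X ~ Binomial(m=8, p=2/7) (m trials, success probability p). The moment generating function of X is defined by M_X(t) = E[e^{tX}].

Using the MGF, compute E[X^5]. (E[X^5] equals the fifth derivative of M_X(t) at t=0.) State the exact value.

M_X(t) = (2*e^(t)/7 + 5/7)^8

E[X^5] = M′′′′′(0) = 940048/2401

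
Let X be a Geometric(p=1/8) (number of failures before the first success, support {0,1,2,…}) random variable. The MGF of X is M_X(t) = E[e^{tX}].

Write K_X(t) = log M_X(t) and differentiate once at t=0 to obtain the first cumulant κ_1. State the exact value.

κ_1 = K^(1)(0) = 7

M_X(t) = 1/(8*(1 - 7*e^(t)/8))
K_X(t) = log M_X(t) = -log(1 - 7*e^(t)/8) - 3*log(2)
K^(1)(t) = -7*e^(t)/(7*e^(t) - 8)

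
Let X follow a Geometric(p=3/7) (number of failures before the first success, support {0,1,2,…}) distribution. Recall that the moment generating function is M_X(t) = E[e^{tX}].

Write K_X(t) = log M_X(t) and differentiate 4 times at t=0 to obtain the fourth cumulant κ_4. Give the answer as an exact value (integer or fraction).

M_X(t) = 3/(7*(1 - 4*e^(t)/7))
K_X(t) = log M_X(t) = -log(1 - 4*e^(t)/7) - log(7) + log(3)
D^4[K](t) = (448*e^(3*t) + 3136*e^(2*t) + 1372*e^(t))/(256*e^(4*t) - 1792*e^(3*t) + 4704*e^(2*t) - 5488*e^(t) + 2401)

κ_4 = D^4[K](0) = 1652/27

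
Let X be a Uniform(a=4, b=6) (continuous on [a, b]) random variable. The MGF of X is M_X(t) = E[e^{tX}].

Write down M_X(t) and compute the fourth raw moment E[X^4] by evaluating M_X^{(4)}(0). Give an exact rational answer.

E[X^4] = d^4M/dt^4 |_{t=0} = 3376/5

M_X(t) = (e^(6*t) - e^(4*t))/(2*t)
dM/dt = (6*t*e^(6*t) - 4*t*e^(4*t) - e^(6*t) + e^(4*t))/(2*t^2)
d^2M/dt^2 = (18*t^2*e^(6*t) - 8*t^2*e^(4*t) - 6*t*e^(6*t) + 4*t*e^(4*t) + e^(6*t) - e^(4*t))/t^3
d^3M/dt^3 = (108*t^3*e^(6*t) - 32*t^3*e^(4*t) - 54*t^2*e^(6*t) + 24*t^2*e^(4*t) + 18*t*e^(6*t) - 12*t*e^(4*t) - 3*e^(6*t) + 3*e^(4*t))/t^4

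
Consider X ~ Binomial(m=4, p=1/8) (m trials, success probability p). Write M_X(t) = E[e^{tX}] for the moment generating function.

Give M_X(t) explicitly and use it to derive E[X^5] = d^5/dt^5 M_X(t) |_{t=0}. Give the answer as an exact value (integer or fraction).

E[X^5] = M^(5)(0) = 1163/256

M_X(t) = (e^(t)/8 + 7/8)^4
M^(5)(t) = e^(4*t)/4 + 1701*e^(3*t)/1024 + 147*e^(2*t)/64 + 343*e^(t)/1024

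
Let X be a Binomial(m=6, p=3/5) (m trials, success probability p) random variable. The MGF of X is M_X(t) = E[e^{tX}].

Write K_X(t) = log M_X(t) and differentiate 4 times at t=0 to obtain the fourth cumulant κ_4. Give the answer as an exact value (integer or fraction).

M_X(t) = (3*e^(t)/5 + 2/5)^6
K_X(t) = log M_X(t) = 6*log(3*e^(t)/5 + 2/5)
dK/dt = 18*e^(t)/(3*e^(t) + 2)
d^2K/dt^2 = 36*e^(t)/(9*e^(2*t) + 12*e^(t) + 4)
d^3K/dt^3 = (-108*e^(2*t) + 72*e^(t))/(27*e^(3*t) + 54*e^(2*t) + 36*e^(t) + 8)
d^4K/dt^4 = (324*e^(3*t) - 864*e^(2*t) + 144*e^(t))/(81*e^(4*t) + 216*e^(3*t) + 216*e^(2*t) + 96*e^(t) + 16)

κ_4 = d^4K/dt^4 |_{t=0} = -396/625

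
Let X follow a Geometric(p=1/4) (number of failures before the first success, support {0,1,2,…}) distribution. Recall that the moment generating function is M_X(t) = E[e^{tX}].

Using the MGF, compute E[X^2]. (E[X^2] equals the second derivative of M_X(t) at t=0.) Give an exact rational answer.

E[X^2] = D^2[M](0) = 21

M_X(t) = 1/(4*(1 - 3*e^(t)/4))
D^2[M](t) = (-9*e^(2*t) - 12*e^(t))/(27*e^(3*t) - 108*e^(2*t) + 144*e^(t) - 64)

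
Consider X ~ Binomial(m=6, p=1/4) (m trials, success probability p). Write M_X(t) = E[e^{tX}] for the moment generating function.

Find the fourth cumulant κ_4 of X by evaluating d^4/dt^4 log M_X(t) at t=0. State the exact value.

κ_4 = D^4[K](0) = -9/64

M_X(t) = (e^(t)/4 + 3/4)^6
K_X(t) = log M_X(t) = 6*log(e^(t)/4 + 3/4)
D^4[K](t) = (18*e^(3*t) - 216*e^(2*t) + 162*e^(t))/(e^(4*t) + 12*e^(3*t) + 54*e^(2*t) + 108*e^(t) + 81)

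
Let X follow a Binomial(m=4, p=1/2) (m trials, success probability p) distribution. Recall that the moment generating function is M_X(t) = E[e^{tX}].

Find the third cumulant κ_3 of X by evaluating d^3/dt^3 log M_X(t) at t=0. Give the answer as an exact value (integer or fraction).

M_X(t) = (e^(t)/2 + 1/2)^4
K_X(t) = log M_X(t) = 4*log(e^(t)/2 + 1/2)
K^(3)(t) = (-4*e^(2*t) + 4*e^(t))/(e^(3*t) + 3*e^(2*t) + 3*e^(t) + 1)

κ_3 = K^(3)(0) = 0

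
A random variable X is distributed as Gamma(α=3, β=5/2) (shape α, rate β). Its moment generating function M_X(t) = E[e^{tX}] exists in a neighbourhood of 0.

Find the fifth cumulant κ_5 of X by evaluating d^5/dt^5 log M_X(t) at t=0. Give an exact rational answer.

M_X(t) = 125/(8*(5/2 - t)^3)
K_X(t) = log M_X(t) = -3*log(5/2 - t) - 3*log(2) + 3*log(5)
dK/dt = -6/(2*t - 5)
d^2K/dt^2 = 12/(4*t^2 - 20*t + 25)
d^3K/dt^3 = -48/(8*t^3 - 60*t^2 + 150*t - 125)
d^4K/dt^4 = 288/(16*t^4 - 160*t^3 + 600*t^2 - 1000*t + 625)
d^5K/dt^5 = -2304/(32*t^5 - 400*t^4 + 2000*t^3 - 5000*t^2 + 6250*t - 3125)

κ_5 = d^5K/dt^5 |_{t=0} = 2304/3125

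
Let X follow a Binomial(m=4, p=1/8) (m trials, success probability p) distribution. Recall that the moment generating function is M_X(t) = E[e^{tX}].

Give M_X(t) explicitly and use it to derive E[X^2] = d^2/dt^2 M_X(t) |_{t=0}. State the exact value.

E[X^2] = M′′(0) = 11/16

M_X(t) = (e^(t)/8 + 7/8)^4
M′(t) = e^(4*t)/1024 + 21*e^(3*t)/1024 + 147*e^(2*t)/1024 + 343*e^(t)/1024
M′′(t) = e^(4*t)/256 + 63*e^(3*t)/1024 + 147*e^(2*t)/512 + 343*e^(t)/1024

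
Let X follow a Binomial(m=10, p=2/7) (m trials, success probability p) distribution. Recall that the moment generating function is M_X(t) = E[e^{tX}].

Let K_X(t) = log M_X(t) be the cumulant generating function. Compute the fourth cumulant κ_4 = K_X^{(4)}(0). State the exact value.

κ_4 = K^(4)(0) = -1100/2401

M_X(t) = (2*e^(t)/7 + 5/7)^10
K_X(t) = log M_X(t) = 10*log(2*e^(t)/7 + 5/7)
K^(4)(t) = (400*e^(3*t) - 4000*e^(2*t) + 2500*e^(t))/(16*e^(4*t) + 160*e^(3*t) + 600*e^(2*t) + 1000*e^(t) + 625)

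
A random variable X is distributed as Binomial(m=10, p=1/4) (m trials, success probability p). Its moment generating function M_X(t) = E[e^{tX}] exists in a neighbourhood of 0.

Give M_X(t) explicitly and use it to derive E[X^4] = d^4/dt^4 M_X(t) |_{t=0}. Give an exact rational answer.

E[X^4] = M^(4)(0) = 2065/16

M_X(t) = (e^(t)/4 + 3/4)^10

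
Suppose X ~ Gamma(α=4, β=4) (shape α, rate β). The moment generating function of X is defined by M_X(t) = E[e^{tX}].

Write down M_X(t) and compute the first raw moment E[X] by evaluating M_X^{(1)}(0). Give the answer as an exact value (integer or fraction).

E[X] = dM/dt |_{t=0} = 1

M_X(t) = 256/(4 - t)^4
dM/dt = -1024/(t^5 - 20*t^4 + 160*t^3 - 640*t^2 + 1280*t - 1024)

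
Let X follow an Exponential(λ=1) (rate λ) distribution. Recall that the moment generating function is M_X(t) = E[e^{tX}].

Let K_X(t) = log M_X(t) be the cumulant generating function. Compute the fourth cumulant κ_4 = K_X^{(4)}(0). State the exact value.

κ_4 = D^4[K](0) = 6

M_X(t) = 1/(1 - t)
K_X(t) = log M_X(t) = -log(1 - t)
D^4[K](t) = 6/(t^4 - 4*t^3 + 6*t^2 - 4*t + 1)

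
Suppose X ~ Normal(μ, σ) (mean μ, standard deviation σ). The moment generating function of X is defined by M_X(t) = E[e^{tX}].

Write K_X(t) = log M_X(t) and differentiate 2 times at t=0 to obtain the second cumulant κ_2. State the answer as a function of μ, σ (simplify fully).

κ_2 = K^(2)(0) = σ^2

M_X(t) = e^(μ*t + σ^2*t^2/2)
K_X(t) = log M_X(t) = μ*t + σ^2*t^2/2
K^(2)(t) = σ^2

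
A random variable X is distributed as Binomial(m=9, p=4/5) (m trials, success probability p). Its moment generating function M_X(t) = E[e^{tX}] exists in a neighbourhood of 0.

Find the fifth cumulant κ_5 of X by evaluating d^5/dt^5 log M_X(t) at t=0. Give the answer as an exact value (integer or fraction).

M_X(t) = (4*e^(t)/5 + 1/5)^9
K_X(t) = log M_X(t) = 9*log(4*e^(t)/5 + 1/5)
K′(t) = 36*e^(t)/(4*e^(t) + 1)
K′′(t) = 36*e^(t)/(16*e^(2*t) + 8*e^(t) + 1)
K′′′(t) = (-144*e^(2*t) + 36*e^(t))/(64*e^(3*t) + 48*e^(2*t) + 12*e^(t) + 1)
K′′′′(t) = (576*e^(3*t) - 576*e^(2*t) + 36*e^(t))/(256*e^(4*t) + 256*e^(3*t) + 96*e^(2*t) + 16*e^(t) + 1)
K′′′′′(t) = (-2304*e^(4*t) + 6336*e^(3*t) - 1584*e^(2*t) + 36*e^(t))/(1024*e^(5*t) + 1280*e^(4*t) + 640*e^(3*t) + 160*e^(2*t) + 20*e^(t) + 1)

κ_5 = K′′′′′(0) = 2484/3125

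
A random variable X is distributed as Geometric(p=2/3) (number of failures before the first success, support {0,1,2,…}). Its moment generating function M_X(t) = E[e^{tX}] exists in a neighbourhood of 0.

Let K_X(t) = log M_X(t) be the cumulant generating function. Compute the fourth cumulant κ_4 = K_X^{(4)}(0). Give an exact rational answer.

M_X(t) = 2/(3*(1 - e^(t)/3))
K_X(t) = log M_X(t) = -log(1 - e^(t)/3) - log(3) + log(2)
dK/dt = -e^(t)/(e^(t) - 3)
d^2K/dt^2 = 3*e^(t)/(e^(2*t) - 6*e^(t) + 9)
d^3K/dt^3 = (-3*e^(2*t) - 9*e^(t))/(e^(3*t) - 9*e^(2*t) + 27*e^(t) - 27)
d^4K/dt^4 = (3*e^(3*t) + 36*e^(2*t) + 27*e^(t))/(e^(4*t) - 12*e^(3*t) + 54*e^(2*t) - 108*e^(t) + 81)

κ_4 = d^4K/dt^4 |_{t=0} = 33/8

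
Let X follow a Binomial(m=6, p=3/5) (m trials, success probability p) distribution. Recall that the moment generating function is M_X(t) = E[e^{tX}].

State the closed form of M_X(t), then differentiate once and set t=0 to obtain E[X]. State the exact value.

E[X] = M′(0) = 18/5

M_X(t) = (3*e^(t)/5 + 2/5)^6
M′(t) = 4374*e^(6*t)/15625 + 2916*e^(5*t)/3125 + 3888*e^(4*t)/3125 + 2592*e^(3*t)/3125 + 864*e^(2*t)/3125 + 576*e^(t)/15625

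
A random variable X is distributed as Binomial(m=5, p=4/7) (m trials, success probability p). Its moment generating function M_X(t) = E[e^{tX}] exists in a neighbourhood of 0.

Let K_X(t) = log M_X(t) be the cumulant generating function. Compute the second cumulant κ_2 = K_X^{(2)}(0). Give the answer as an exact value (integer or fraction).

M_X(t) = (4*e^(t)/7 + 3/7)^5
K_X(t) = log M_X(t) = 5*log(4*e^(t)/7 + 3/7)
dK/dt = 20*e^(t)/(4*e^(t) + 3)
d^2K/dt^2 = 60*e^(t)/(16*e^(2*t) + 24*e^(t) + 9)

κ_2 = d^2K/dt^2 |_{t=0} = 60/49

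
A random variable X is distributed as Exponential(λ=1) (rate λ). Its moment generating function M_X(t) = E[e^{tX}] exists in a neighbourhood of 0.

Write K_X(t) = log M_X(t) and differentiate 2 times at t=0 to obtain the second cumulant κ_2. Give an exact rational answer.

κ_2 = D^2[K](0) = 1

M_X(t) = 1/(1 - t)
K_X(t) = log M_X(t) = -log(1 - t)
D^2[K](t) = 1/(t^2 - 2*t + 1)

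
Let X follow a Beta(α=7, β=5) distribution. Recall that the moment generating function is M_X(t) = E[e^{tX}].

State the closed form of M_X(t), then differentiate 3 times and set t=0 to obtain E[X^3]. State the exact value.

M_X(t) = ₁F₁(7; 12; t)
M′(t) = 7*₁F₁(8; 13; t)/12
M′′(t) = 14*₁F₁(9; 14; t)/39
M′′′(t) = 3*₁F₁(10; 15; t)/13

E[X^3] = M′′′(0) = 3/13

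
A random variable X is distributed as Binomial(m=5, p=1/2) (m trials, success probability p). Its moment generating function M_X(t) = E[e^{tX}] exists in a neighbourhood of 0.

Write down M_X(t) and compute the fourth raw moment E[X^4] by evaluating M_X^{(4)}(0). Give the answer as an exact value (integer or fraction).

M_X(t) = (e^(t)/2 + 1/2)^5
dM/dt = 5*e^(5*t)/32 + 5*e^(4*t)/8 + 15*e^(3*t)/16 + 5*e^(2*t)/8 + 5*e^(t)/32
d^2M/dt^2 = 25*e^(5*t)/32 + 5*e^(4*t)/2 + 45*e^(3*t)/16 + 5*e^(2*t)/4 + 5*e^(t)/32
d^3M/dt^3 = 125*e^(5*t)/32 + 10*e^(4*t) + 135*e^(3*t)/16 + 5*e^(2*t)/2 + 5*e^(t)/32
d^4M/dt^4 = 625*e^(5*t)/32 + 40*e^(4*t) + 405*e^(3*t)/16 + 5*e^(2*t) + 5*e^(t)/32

E[X^4] = d^4M/dt^4 |_{t=0} = 90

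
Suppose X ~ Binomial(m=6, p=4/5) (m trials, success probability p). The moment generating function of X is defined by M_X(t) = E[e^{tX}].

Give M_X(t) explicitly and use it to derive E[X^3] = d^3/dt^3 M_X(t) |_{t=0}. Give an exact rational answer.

E[X^3] = D^3[M](0) = 3096/25

M_X(t) = (4*e^(t)/5 + 1/5)^6
D^3[M](t) = 884736*e^(6*t)/15625 + 6144*e^(5*t)/125 + 49152*e^(4*t)/3125 + 6912*e^(3*t)/3125 + 384*e^(2*t)/3125 + 24*e^(t)/15625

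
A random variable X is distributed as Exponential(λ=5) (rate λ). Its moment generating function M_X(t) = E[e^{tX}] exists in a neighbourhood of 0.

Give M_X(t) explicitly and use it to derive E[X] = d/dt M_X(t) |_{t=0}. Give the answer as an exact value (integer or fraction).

E[X] = M′(0) = 1/5

M_X(t) = 5/(5 - t)
M′(t) = 5/(t^2 - 10*t + 25)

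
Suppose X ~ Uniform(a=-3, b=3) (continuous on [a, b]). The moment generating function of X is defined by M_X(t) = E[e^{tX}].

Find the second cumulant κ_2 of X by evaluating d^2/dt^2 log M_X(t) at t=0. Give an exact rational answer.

κ_2 = d^2K/dt^2 |_{t=0} = 3

M_X(t) = (e^(3*t) - e^(-3*t))/(6*t)
K_X(t) = log M_X(t) = -log(t) + log(e^(3*t) - e^(-3*t)) - log(6)
dK/dt = (3*t*e^(6*t) + 3*t - e^(6*t) + 1)/(t*e^(6*t) - t)
d^2K/dt^2 = (-36*t^2*e^(6*t) + e^(12*t) - 2*e^(6*t) + 1)/(t^2*e^(12*t) - 2*t^2*e^(6*t) + t^2)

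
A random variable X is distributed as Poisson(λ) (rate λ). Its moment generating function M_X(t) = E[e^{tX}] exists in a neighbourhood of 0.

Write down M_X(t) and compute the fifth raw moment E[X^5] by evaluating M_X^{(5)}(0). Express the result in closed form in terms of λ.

E[X^5] = d^5M/dt^5 |_{t=0} = λ*(λ^4 + 10*λ^3 + 25*λ^2 + 15*λ + 1)

M_X(t) = e^(λ*(e^(t) - 1))
dM/dt = λ*e^(-λ)*e^(t)*e^(λ*e^(t))
d^2M/dt^2 = (λ^2*e^(2*t)*e^(λ*e^(t)) + λ*e^(t)*e^(λ*e^(t)))*e^(-λ)
d^3M/dt^3 = (λ^3*e^(3*t)*e^(λ*e^(t)) + 3*λ^2*e^(2*t)*e^(λ*e^(t)) + λ*e^(t)*e^(λ*e^(t)))*e^(-λ)
d^4M/dt^4 = (λ^4*e^(4*t)*e^(λ*e^(t)) + 6*λ^3*e^(3*t)*e^(λ*e^(t)) + 7*λ^2*e^(2*t)*e^(λ*e^(t)) + λ*e^(t)*e^(λ*e^(t)))*e^(-λ)
d^5M/dt^5 = (λ^5*e^(5*t)*e^(λ*e^(t)) + 10*λ^4*e^(4*t)*e^(λ*e^(t)) + 25*λ^3*e^(3*t)*e^(λ*e^(t)) + 15*λ^2*e^(2*t)*e^(λ*e^(t)) + λ*e^(t)*e^(λ*e^(t)))*e^(-λ)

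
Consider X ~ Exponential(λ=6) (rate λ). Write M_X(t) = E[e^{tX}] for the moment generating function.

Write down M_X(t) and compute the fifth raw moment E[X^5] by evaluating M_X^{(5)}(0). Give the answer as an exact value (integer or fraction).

E[X^5] = d^5M/dt^5 |_{t=0} = 5/324

M_X(t) = 6/(6 - t)
dM/dt = 6/(t^2 - 12*t + 36)
d^2M/dt^2 = -12/(t^3 - 18*t^2 + 108*t - 216)
d^3M/dt^3 = 36/(t^4 - 24*t^3 + 216*t^2 - 864*t + 1296)
d^4M/dt^4 = -144/(t^5 - 30*t^4 + 360*t^3 - 2160*t^2 + 6480*t - 7776)
d^5M/dt^5 = 720/(t^6 - 36*t^5 + 540*t^4 - 4320*t^3 + 19440*t^2 - 46656*t + 46656)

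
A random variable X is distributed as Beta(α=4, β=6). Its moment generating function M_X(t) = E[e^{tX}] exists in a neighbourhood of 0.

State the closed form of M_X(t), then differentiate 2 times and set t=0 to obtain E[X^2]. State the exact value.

E[X^2] = M^(2)(0) = 2/11

M_X(t) = ₁F₁(4; 10; t)
M^(2)(t) = 2*₁F₁(6; 12; t)/11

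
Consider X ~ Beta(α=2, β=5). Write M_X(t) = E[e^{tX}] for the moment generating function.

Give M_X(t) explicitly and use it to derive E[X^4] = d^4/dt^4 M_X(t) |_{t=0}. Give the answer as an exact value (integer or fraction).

M_X(t) = ₁F₁(2; 7; t)
dM/dt = 2*₁F₁(3; 8; t)/7
d^2M/dt^2 = 3*₁F₁(4; 9; t)/28
d^3M/dt^3 = ₁F₁(5; 10; t)/21
d^4M/dt^4 = ₁F₁(6; 11; t)/42

E[X^4] = d^4M/dt^4 |_{t=0} = 1/42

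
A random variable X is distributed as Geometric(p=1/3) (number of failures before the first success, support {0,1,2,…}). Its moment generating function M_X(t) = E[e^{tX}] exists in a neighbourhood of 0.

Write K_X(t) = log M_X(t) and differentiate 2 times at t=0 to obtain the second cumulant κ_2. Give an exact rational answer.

M_X(t) = 1/(3*(1 - 2*e^(t)/3))
K_X(t) = log M_X(t) = -log(1 - 2*e^(t)/3) - log(3)
dK/dt = -2*e^(t)/(2*e^(t) - 3)
d^2K/dt^2 = 6*e^(t)/(4*e^(2*t) - 12*e^(t) + 9)

κ_2 = d^2K/dt^2 |_{t=0} = 6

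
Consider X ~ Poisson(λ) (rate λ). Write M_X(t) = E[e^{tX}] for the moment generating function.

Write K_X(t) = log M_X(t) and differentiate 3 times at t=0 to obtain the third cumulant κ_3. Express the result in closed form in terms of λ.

M_X(t) = e^(λ*(e^(t) - 1))
K_X(t) = log M_X(t) = λ*(e^(t) - 1)
D^3[K](t) = λ*e^(t)

κ_3 = D^3[K](0) = λ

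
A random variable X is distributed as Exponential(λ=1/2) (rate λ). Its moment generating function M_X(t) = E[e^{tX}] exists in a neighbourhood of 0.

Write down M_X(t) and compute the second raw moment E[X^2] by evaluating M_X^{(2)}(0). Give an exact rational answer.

M_X(t) = 1/(2*(1/2 - t))
D^2[M](t) = -8/(8*t^3 - 12*t^2 + 6*t - 1)

E[X^2] = D^2[M](0) = 8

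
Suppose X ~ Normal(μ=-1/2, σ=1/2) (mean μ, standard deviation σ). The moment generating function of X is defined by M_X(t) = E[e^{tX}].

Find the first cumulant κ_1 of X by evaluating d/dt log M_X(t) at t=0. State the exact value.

κ_1 = D[K](0) = -1/2

M_X(t) = e^(t^2/8 - t/2)
K_X(t) = log M_X(t) = t^2/8 - t/2
D[K](t) = t/4 - 1/2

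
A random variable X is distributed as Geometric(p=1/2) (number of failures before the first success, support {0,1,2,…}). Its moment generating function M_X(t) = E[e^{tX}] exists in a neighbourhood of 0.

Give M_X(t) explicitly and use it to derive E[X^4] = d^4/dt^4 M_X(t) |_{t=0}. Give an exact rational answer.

E[X^4] = M′′′′(0) = 75

M_X(t) = 1/(2*(1 - e^(t)/2))
M′(t) = e^(t)/(e^(2*t) - 4*e^(t) + 4)
M′′(t) = (-e^(2*t) - 2*e^(t))/(e^(3*t) - 6*e^(2*t) + 12*e^(t) - 8)
M′′′(t) = (e^(3*t) + 8*e^(2*t) + 4*e^(t))/(e^(4*t) - 8*e^(3*t) + 24*e^(2*t) - 32*e^(t) + 16)
M′′′′(t) = (-e^(4*t) - 22*e^(3*t) - 44*e^(2*t) - 8*e^(t))/(e^(5*t) - 10*e^(4*t) + 40*e^(3*t) - 80*e^(2*t) + 80*e^(t) - 32)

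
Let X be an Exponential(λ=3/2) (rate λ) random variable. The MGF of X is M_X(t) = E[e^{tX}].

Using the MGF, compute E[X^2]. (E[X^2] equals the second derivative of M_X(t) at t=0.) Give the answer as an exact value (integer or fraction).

M_X(t) = 3/(2*(3/2 - t))
dM/dt = 6/(4*t^2 - 12*t + 9)
d^2M/dt^2 = -24/(8*t^3 - 36*t^2 + 54*t - 27)

E[X^2] = d^2M/dt^2 |_{t=0} = 8/9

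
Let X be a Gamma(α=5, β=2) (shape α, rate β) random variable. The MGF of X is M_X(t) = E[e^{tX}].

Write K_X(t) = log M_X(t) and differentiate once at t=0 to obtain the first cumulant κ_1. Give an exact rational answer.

M_X(t) = 32/(2 - t)^5
K_X(t) = log M_X(t) = -5*log(2 - t) + 5*log(2)
D[K](t) = -5/(t - 2)

κ_1 = D[K](0) = 5/2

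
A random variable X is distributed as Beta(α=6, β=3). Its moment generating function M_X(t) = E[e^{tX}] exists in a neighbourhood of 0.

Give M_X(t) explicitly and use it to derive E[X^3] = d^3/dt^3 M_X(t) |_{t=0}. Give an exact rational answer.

E[X^3] = M′′′(0) = 56/165

M_X(t) = ₁F₁(6; 9; t)
M′(t) = 2*₁F₁(7; 10; t)/3
M′′(t) = 7*₁F₁(8; 11; t)/15
M′′′(t) = 56*₁F₁(9; 12; t)/165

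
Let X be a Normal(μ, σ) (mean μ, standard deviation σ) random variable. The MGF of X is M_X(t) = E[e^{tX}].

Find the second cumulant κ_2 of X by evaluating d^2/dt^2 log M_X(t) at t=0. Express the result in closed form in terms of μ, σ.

κ_2 = d^2K/dt^2 |_{t=0} = σ^2

M_X(t) = e^(μ*t + σ^2*t^2/2)
K_X(t) = log M_X(t) = μ*t + σ^2*t^2/2
dK/dt = μ + σ^2*t
d^2K/dt^2 = σ^2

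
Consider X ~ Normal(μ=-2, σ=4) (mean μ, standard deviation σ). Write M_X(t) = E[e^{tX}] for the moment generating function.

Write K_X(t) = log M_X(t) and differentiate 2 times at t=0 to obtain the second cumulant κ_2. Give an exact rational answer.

M_X(t) = e^(8*t^2 - 2*t)
K_X(t) = log M_X(t) = 8*t^2 - 2*t
D^2[K](t) = 16

κ_2 = D^2[K](0) = 16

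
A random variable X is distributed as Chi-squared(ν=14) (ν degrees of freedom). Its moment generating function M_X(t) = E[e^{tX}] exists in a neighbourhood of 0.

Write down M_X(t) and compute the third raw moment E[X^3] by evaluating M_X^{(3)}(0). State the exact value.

M_X(t) = (1 - 2*t)^(-7)
dM/dt = 14/(256*t^8 - 1024*t^7 + 1792*t^6 - 1792*t^5 + 1120*t^4 - 448*t^3 + 112*t^2 - 16*t + 1)
d^2M/dt^2 = -224/(512*t^9 - 2304*t^8 + 4608*t^7 - 5376*t^6 + 4032*t^5 - 2016*t^4 + 672*t^3 - 144*t^2 + 18*t - 1)
d^3M/dt^3 = 4032/(1024*t^10 - 5120*t^9 + 11520*t^8 - 15360*t^7 + 13440*t^6 - 8064*t^5 + 3360*t^4 - 960*t^3 + 180*t^2 - 20*t + 1)

E[X^3] = d^3M/dt^3 |_{t=0} = 4032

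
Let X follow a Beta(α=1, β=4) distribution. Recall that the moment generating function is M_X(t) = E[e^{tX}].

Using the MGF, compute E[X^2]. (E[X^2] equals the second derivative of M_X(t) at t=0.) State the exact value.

E[X^2] = D^2[M](0) = 1/15

M_X(t) = ₁F₁(1; 5; t)
D^2[M](t) = ₁F₁(3; 7; t)/15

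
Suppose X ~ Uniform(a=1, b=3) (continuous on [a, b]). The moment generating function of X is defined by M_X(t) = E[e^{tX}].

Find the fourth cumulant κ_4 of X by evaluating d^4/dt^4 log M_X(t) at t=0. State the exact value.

κ_4 = K′′′′(0) = -2/15

M_X(t) = (e^(3*t) - e^(t))/(2*t)
K_X(t) = log M_X(t) = -log(t) + log(e^(3*t) - e^(t)) - log(2)
K′(t) = (3*t*e^(2*t) - t - e^(2*t) + 1)/(t*e^(2*t) - t)
K′′(t) = (-4*t^2*e^(2*t) + e^(4*t) - 2*e^(2*t) + 1)/(t^2*e^(4*t) - 2*t^2*e^(2*t) + t^2)
K′′′(t) = (8*t^3*e^(4*t) + 8*t^3*e^(2*t) - 2*e^(6*t) + 6*e^(4*t) - 6*e^(2*t) + 2)/(t^3*e^(6*t) - 3*t^3*e^(4*t) + 3*t^3*e^(2*t) - t^3)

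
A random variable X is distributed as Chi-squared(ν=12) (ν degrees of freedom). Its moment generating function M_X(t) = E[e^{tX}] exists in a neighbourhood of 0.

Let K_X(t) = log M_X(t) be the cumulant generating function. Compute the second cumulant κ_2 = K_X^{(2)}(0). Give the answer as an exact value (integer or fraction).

κ_2 = K′′(0) = 24

M_X(t) = (1 - 2*t)^(-6)
K_X(t) = log M_X(t) = -6*log(1 - 2*t)
K′(t) = -12/(2*t - 1)
K′′(t) = 24/(4*t^2 - 4*t + 1)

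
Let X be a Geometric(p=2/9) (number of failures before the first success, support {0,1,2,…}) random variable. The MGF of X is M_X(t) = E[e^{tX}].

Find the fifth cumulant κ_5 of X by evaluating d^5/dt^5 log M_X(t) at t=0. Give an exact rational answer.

M_X(t) = 2/(9*(1 - 7*e^(t)/9))
K_X(t) = log M_X(t) = -log(1 - 7*e^(t)/9) - 2*log(3) + log(2)
D^5[K](t) = (-21609*e^(4*t) - 305613*e^(3*t) - 392931*e^(2*t) - 45927*e^(t))/(16807*e^(5*t) - 108045*e^(4*t) + 277830*e^(3*t) - 357210*e^(2*t) + 229635*e^(t) - 59049)

κ_5 = D^5[K](0) = 23940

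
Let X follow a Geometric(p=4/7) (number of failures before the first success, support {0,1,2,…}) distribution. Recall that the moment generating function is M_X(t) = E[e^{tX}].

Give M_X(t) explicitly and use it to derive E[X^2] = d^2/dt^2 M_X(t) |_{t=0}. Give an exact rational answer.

E[X^2] = M′′(0) = 15/8

M_X(t) = 4/(7*(1 - 3*e^(t)/7))
M′(t) = 12*e^(t)/(9*e^(2*t) - 42*e^(t) + 49)
M′′(t) = (-36*e^(2*t) - 84*e^(t))/(27*e^(3*t) - 189*e^(2*t) + 441*e^(t) - 343)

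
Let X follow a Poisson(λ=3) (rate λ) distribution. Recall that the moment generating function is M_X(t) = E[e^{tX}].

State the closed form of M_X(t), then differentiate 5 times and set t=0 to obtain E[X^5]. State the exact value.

E[X^5] = M′′′′′(0) = 1866

M_X(t) = e^(3*e^(t) - 3)
M′(t) = 3*e^(-3)*e^(t)*e^(3*e^(t))
M′′(t) = (9*e^(2*t)*e^(3*e^(t)) + 3*e^(t)*e^(3*e^(t)))*e^(-3)
M′′′(t) = (27*e^(3*t)*e^(3*e^(t)) + 27*e^(2*t)*e^(3*e^(t)) + 3*e^(t)*e^(3*e^(t)))*e^(-3)
M′′′′(t) = (81*e^(4*t)*e^(3*e^(t)) + 162*e^(3*t)*e^(3*e^(t)) + 63*e^(2*t)*e^(3*e^(t)) + 3*e^(t)*e^(3*e^(t)))*e^(-3)
M′′′′′(t) = (243*e^(5*t)*e^(3*e^(t)) + 810*e^(4*t)*e^(3*e^(t)) + 675*e^(3*t)*e^(3*e^(t)) + 135*e^(2*t)*e^(3*e^(t)) + 3*e^(t)*e^(3*e^(t)))*e^(-3)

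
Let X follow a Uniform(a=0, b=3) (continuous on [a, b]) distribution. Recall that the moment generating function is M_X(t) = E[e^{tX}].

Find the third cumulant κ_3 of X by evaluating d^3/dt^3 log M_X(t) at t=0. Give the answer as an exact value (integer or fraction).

M_X(t) = (e^(3*t) - 1)/(3*t)
K_X(t) = log M_X(t) = -log(t) + log(e^(3*t) - 1) - log(3)
dK/dt = (3*t*e^(3*t) - e^(3*t) + 1)/(t*e^(3*t) - t)
d^2K/dt^2 = (-9*t^2*e^(3*t) + e^(6*t) - 2*e^(3*t) + 1)/(t^2*e^(6*t) - 2*t^2*e^(3*t) + t^2)
d^3K/dt^3 = (27*t^3*e^(6*t) + 27*t^3*e^(3*t) - 2*e^(9*t) + 6*e^(6*t) - 6*e^(3*t) + 2)/(t^3*e^(9*t) - 3*t^3*e^(6*t) + 3*t^3*e^(3*t) - t^3)

κ_3 = d^3K/dt^3 |_{t=0} = 0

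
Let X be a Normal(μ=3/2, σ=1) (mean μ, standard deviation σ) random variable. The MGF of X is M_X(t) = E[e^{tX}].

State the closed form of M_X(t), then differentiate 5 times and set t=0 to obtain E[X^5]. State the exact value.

E[X^5] = D^5[M](0) = 2043/32

M_X(t) = e^(t^2/2 + 3*t/2)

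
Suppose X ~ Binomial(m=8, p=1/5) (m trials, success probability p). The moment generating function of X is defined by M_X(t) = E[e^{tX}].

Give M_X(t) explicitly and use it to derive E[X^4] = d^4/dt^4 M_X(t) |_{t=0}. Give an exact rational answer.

E[X^4] = D^4[M](0) = 4512/125

M_X(t) = (e^(t)/5 + 4/5)^8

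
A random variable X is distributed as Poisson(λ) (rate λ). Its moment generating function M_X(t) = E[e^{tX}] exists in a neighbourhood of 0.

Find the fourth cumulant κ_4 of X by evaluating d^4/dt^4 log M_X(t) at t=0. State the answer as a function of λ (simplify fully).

M_X(t) = e^(λ*(e^(t) - 1))
K_X(t) = log M_X(t) = λ*(e^(t) - 1)
D^4[K](t) = λ*e^(t)

κ_4 = D^4[K](0) = λ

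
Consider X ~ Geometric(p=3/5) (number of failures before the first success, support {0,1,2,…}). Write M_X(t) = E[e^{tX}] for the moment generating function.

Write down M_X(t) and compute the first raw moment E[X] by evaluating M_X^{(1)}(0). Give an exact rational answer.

E[X] = M^(1)(0) = 2/3

M_X(t) = 3/(5*(1 - 2*e^(t)/5))
M^(1)(t) = 6*e^(t)/(4*e^(2*t) - 20*e^(t) + 25)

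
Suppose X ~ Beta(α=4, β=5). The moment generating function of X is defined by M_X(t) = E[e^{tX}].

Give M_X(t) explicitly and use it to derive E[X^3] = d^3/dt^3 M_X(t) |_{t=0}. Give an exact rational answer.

E[X^3] = M^(3)(0) = 4/33

M_X(t) = ₁F₁(4; 9; t)
M^(3)(t) = 4*₁F₁(7; 12; t)/33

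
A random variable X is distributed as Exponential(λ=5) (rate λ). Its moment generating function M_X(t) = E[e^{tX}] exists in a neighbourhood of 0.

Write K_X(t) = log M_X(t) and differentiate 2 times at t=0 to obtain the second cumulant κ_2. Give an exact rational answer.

M_X(t) = 5/(5 - t)
K_X(t) = log M_X(t) = -log(5 - t) + log(5)
D^2[K](t) = 1/(t^2 - 10*t + 25)

κ_2 = D^2[K](0) = 1/25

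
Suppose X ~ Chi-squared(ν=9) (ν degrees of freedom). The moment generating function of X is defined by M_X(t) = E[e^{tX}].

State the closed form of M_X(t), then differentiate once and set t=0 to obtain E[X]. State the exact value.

E[X] = D[M](0) = 9

M_X(t) = (1 - 2*t)^(-9/2)
D[M](t) = -9/(32*t^5*√(1 - 2*t) - 80*t^4*√(1 - 2*t) + 80*t^3*√(1 - 2*t) - 40*t^2*√(1 - 2*t) + 10*t*√(1 - 2*t) - √(1 - 2*t))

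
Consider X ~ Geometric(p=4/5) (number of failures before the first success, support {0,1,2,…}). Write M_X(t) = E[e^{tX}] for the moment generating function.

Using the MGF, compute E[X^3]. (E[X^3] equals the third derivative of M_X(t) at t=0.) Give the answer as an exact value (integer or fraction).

M_X(t) = 4/(5*(1 - e^(t)/5))
dM/dt = 4*e^(t)/(e^(2*t) - 10*e^(t) + 25)
d^2M/dt^2 = (-4*e^(2*t) - 20*e^(t))/(e^(3*t) - 15*e^(2*t) + 75*e^(t) - 125)
d^3M/dt^3 = (4*e^(3*t) + 80*e^(2*t) + 100*e^(t))/(e^(4*t) - 20*e^(3*t) + 150*e^(2*t) - 500*e^(t) + 625)

E[X^3] = d^3M/dt^3 |_{t=0} = 23/32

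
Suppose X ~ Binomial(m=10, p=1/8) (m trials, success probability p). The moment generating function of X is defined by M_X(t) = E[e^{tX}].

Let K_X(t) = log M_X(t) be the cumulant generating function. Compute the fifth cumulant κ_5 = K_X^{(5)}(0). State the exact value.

M_X(t) = (e^(t)/8 + 7/8)^10
K_X(t) = log M_X(t) = 10*log(e^(t)/8 + 7/8)
K′(t) = 10*e^(t)/(e^(t) + 7)
K′′(t) = 70*e^(t)/(e^(2*t) + 14*e^(t) + 49)
K′′′(t) = (-70*e^(2*t) + 490*e^(t))/(e^(3*t) + 21*e^(2*t) + 147*e^(t) + 343)
K′′′′(t) = (70*e^(3*t) - 1960*e^(2*t) + 3430*e^(t))/(e^(4*t) + 28*e^(3*t) + 294*e^(2*t) + 1372*e^(t) + 2401)
K′′′′′(t) = (-70*e^(4*t) + 5390*e^(3*t) - 37730*e^(2*t) + 24010*e^(t))/(e^(5*t) + 35*e^(4*t) + 490*e^(3*t) + 3430*e^(2*t) + 12005*e^(t) + 16807)

κ_5 = K′′′′′(0) = -525/2048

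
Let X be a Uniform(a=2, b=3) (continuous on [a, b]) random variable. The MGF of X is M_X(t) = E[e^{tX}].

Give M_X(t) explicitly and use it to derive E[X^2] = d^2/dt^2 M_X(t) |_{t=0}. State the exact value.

M_X(t) = (e^(3*t) - e^(2*t))/t
M^(2)(t) = (9*t^2*e^(3*t) - 4*t^2*e^(2*t) - 6*t*e^(3*t) + 4*t*e^(2*t) + 2*e^(3*t) - 2*e^(2*t))/t^3

E[X^2] = M^(2)(0) = 19/3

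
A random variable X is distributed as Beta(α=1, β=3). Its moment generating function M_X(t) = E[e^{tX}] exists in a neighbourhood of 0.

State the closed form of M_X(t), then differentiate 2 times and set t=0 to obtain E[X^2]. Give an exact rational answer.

M_X(t) = ₁F₁(1; 4; t)
dM/dt = ₁F₁(2; 5; t)/4
d^2M/dt^2 = ₁F₁(3; 6; t)/10

E[X^2] = d^2M/dt^2 |_{t=0} = 1/10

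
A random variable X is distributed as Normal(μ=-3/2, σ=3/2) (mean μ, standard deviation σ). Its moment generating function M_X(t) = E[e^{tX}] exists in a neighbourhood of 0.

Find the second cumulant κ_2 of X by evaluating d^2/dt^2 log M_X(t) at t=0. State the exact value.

M_X(t) = e^(9*t^2/8 - 3*t/2)
K_X(t) = log M_X(t) = 9*t^2/8 - 3*t/2
D^2[K](t) = 9/4

κ_2 = D^2[K](0) = 9/4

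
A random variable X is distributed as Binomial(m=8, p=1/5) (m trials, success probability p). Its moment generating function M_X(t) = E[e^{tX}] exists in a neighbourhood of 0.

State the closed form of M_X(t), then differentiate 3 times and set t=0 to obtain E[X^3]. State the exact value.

M_X(t) = (e^(t)/5 + 4/5)^8

E[X^3] = d^3M/dt^3 |_{t=0} = 1376/125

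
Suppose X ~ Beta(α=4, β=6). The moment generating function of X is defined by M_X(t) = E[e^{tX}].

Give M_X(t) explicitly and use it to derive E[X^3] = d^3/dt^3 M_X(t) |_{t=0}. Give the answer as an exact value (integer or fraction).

E[X^3] = D^3[M](0) = 1/11

M_X(t) = ₁F₁(4; 10; t)
D^3[M](t) = ₁F₁(7; 13; t)/11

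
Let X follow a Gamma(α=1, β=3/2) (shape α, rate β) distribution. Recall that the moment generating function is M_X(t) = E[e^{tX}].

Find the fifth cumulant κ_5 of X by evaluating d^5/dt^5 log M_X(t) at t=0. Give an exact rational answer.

κ_5 = D^5[K](0) = 256/81

M_X(t) = 3/(2*(3/2 - t))
K_X(t) = log M_X(t) = -log(3/2 - t) - log(2) + log(3)
D^5[K](t) = -768/(32*t^5 - 240*t^4 + 720*t^3 - 1080*t^2 + 810*t - 243)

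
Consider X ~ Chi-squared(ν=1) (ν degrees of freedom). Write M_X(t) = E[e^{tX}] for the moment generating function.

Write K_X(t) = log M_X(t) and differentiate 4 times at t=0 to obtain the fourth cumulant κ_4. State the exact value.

M_X(t) = 1/√(1 - 2*t)
K_X(t) = log M_X(t) = -log(1 - 2*t)/2
dK/dt = -1/(2*t - 1)
d^2K/dt^2 = 2/(4*t^2 - 4*t + 1)
d^3K/dt^3 = -8/(8*t^3 - 12*t^2 + 6*t - 1)
d^4K/dt^4 = 48/(16*t^4 - 32*t^3 + 24*t^2 - 8*t + 1)

κ_4 = d^4K/dt^4 |_{t=0} = 48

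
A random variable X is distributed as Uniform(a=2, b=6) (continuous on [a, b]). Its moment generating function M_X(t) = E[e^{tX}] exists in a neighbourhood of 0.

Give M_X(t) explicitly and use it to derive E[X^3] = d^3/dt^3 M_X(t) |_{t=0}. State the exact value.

E[X^3] = M′′′(0) = 80

M_X(t) = (e^(6*t) - e^(2*t))/(4*t)
M′(t) = (6*t*e^(6*t) - 2*t*e^(2*t) - e^(6*t) + e^(2*t))/(4*t^2)
M′′(t) = (18*t^2*e^(6*t) - 2*t^2*e^(2*t) - 6*t*e^(6*t) + 2*t*e^(2*t) + e^(6*t) - e^(2*t))/(2*t^3)
M′′′(t) = (108*t^3*e^(6*t) - 4*t^3*e^(2*t) - 54*t^2*e^(6*t) + 6*t^2*e^(2*t) + 18*t*e^(6*t) - 6*t*e^(2*t) - 3*e^(6*t) + 3*e^(2*t))/(2*t^4)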